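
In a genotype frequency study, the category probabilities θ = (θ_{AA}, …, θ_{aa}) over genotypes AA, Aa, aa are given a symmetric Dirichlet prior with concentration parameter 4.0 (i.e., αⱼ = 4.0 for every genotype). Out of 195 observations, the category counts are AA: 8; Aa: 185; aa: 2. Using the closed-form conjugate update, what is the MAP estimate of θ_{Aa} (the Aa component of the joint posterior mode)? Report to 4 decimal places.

The Dirichlet prior is conjugate to the Multinomial likelihood: each posterior αⱼ = prior αⱼ + observed count nⱼ.
Posterior concentration: (12.0, 189.0, 6.0), total = 207.0.
Joint mode component: (α_{Aa}−1)/(Σα−K) = 188.0/204.0 = 0.9216.

0.9216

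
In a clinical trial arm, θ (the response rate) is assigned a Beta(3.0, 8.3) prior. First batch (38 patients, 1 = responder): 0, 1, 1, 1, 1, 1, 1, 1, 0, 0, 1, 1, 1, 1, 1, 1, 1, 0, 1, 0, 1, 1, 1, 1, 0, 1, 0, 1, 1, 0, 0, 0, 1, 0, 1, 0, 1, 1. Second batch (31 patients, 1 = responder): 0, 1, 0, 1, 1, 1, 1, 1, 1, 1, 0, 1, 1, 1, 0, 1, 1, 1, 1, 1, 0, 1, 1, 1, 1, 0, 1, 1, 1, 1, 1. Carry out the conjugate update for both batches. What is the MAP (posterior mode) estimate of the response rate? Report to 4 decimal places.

0.6769

The Beta prior is conjugate to a Binomial/Bernoulli likelihood; the update adds successes to α and failures to β.
After batch 1: Beta(3.0+26, 8.3+12) = Beta(29.0, 20.3).
After batch 2: Beta(29.0+25, 20.3+6) = Beta(54.0, 26.3).
Mode of Beta(a,b) for a,b>1 is (a−1)/(a+b−2) = 53.0/78.3 = 0.6769.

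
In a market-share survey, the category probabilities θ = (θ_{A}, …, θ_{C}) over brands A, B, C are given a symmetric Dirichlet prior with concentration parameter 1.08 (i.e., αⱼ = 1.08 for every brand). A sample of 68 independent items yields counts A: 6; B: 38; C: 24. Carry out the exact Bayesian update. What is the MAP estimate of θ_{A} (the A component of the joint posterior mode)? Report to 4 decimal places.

The Dirichlet prior is conjugate to the Multinomial likelihood: each posterior αⱼ = prior αⱼ + observed count nⱼ.
Posterior concentration: (7.08, 39.08, 25.08), total = 71.24.
Joint mode component: (α_{A}−1)/(Σα−K) = 6.08/68.24 = 0.0891.

0.0891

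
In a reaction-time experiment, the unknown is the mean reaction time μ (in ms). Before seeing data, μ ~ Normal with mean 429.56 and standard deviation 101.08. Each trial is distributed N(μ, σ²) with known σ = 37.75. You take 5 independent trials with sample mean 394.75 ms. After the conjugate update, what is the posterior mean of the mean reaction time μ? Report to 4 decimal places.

For Normal data with known variance σ², a Normal(μ₀, σ₀²) prior on μ is conjugate. Posterior precision = 1/σ₀² + n/σ²; posterior mean is the precision-weighted average of μ₀ and x̄.
n·x̄ = 5·394.75 = 1973.75.
σ₀² = 101.08² = 10217.1664, σ² = 37.75² = 1425.0625; σ² + n·σ₀² = 1425.0625 + 5·10217.1664 = 52510.8945.
Posterior mean = (μ₀/σ₀² + n·x̄/σ²)/(1/σ₀² + n/σ²) = (σ²·μ₀ + σ₀²·n·x̄)/(σ² + n·σ₀²) = (1425.0625·429.56 + 10217.1664·1973.75)/52510.8945 = 20778282.0295/52510.8945 = 395.6947.

395.6947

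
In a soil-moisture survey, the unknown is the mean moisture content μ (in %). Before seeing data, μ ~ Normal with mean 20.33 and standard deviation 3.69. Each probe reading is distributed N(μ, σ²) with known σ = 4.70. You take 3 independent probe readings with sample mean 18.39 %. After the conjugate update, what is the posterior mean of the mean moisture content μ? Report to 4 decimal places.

19.0709

For Normal data with known variance σ², a Normal(μ₀, σ₀²) prior on μ is conjugate. Posterior precision = 1/σ₀² + n/σ²; posterior mean is the precision-weighted average of μ₀ and x̄.
n·x̄ = 3·18.39 = 55.17.
σ₀² = 3.69² = 13.6161, σ² = 4.70² = 22.09; σ² + n·σ₀² = 22.09 + 3·13.6161 = 62.9383.
Posterior mean = (μ₀/σ₀² + n·x̄/σ²)/(1/σ₀² + n/σ²) = (σ²·μ₀ + σ₀²·n·x̄)/(σ² + n·σ₀²) = (22.09·20.33 + 13.6161·55.17)/62.9383 = 1200.289937/62.9383 = 19.0709.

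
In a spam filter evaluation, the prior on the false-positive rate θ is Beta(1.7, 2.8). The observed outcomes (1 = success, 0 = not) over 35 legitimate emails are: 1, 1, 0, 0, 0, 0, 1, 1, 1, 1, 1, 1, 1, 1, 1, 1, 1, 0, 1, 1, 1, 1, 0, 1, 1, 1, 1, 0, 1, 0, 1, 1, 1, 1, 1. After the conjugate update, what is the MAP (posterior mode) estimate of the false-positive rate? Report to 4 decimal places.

0.7387

The Beta prior is conjugate to a Binomial/Bernoulli likelihood; the update adds successes to α and failures to β.
Posterior: Beta(α+k, β+n−k) = Beta(1.7+27, 2.8+8) = Beta(28.7, 10.8).
Mode of Beta(a,b) for a,b>1 is (a−1)/(a+b−2) = 27.7/37.5 = 0.7387.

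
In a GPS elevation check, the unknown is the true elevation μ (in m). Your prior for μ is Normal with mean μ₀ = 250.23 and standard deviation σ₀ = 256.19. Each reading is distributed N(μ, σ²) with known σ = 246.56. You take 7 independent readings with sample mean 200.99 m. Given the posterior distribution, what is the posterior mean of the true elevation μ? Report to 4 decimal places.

For Normal data with known variance σ², a Normal(μ₀, σ₀²) prior on μ is conjugate. Posterior precision = 1/σ₀² + n/σ²; posterior mean is the precision-weighted average of μ₀ and x̄.
n·x̄ = 7·200.99 = 1406.93.
σ₀² = 256.19² = 65633.3161, σ² = 246.56² = 60791.8336; σ² + n·σ₀² = 60791.8336 + 7·65633.3161 = 520225.0463.
Posterior mean = (μ₀/σ₀² + n·x̄/σ²)/(1/σ₀² + n/σ²) = (σ²·μ₀ + σ₀²·n·x̄)/(σ² + n·σ₀²) = (60791.8336·250.23 + 65633.3161·1406.93)/520225.0463 = 107553421.942301/520225.0463 = 206.7440.

206.7440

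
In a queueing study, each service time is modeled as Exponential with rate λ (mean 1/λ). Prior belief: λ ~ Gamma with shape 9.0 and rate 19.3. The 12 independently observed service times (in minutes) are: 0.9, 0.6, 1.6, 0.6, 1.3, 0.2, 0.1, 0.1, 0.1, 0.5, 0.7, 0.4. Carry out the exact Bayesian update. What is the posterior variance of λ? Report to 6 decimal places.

With a Gamma(shape α, rate β) prior on the exponential rate λ, the posterior after n observations with total T = Σxᵢ is Gamma(α+n, β+T).
Sum of observations T = 7.1 minutes; n = 12.
Posterior: Gamma(9.0+12, 19.3+7.1) = Gamma(21.0, 26.4).
Var = α/β² = 0.030131.

0.030131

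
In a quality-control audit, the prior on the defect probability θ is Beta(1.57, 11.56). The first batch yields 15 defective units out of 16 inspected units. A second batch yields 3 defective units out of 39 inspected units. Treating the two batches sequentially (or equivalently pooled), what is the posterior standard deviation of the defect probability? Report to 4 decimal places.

The Beta prior is conjugate to a Binomial/Bernoulli likelihood; the update adds successes to α and failures to β.
After batch 1: Beta(1.57+15, 11.56+1) = Beta(16.57, 12.56).
After batch 2: Beta(16.57+3, 12.56+36) = Beta(19.57, 48.56).
Var = αβ/((α+β)²(α+β+1)) = 19.57·48.56/(68.13²·69.13) = 0.00296160; SD = √0.00296160 = 0.0544.

0.0544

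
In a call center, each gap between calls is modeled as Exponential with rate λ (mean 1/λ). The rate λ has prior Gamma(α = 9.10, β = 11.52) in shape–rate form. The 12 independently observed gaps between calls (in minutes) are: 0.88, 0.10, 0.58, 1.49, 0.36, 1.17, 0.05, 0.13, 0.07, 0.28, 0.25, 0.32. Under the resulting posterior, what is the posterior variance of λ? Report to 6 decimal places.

0.071322

With a Gamma(shape α, rate β) prior on the exponential rate λ, the posterior after n observations with total T = Σxᵢ is Gamma(α+n, β+T).
Sum of observations T = 5.68 minutes; n = 12.
Posterior: Gamma(9.10+12, 11.52+5.68) = Gamma(21.10, 17.20).
Var = α/β² = 0.071322.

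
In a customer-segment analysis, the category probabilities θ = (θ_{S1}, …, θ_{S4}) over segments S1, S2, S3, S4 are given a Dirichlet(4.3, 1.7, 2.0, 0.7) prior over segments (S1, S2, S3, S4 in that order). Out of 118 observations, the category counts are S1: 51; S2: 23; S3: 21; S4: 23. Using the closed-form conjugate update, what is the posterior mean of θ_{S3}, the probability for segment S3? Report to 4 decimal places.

The Dirichlet prior is conjugate to the Multinomial likelihood: each posterior αⱼ = prior αⱼ + observed count nⱼ.
Posterior concentration: (55.3, 24.7, 23.0, 23.7), total = 126.7.
E[θ_{S3}|data] = α_{S3}/Σα = 23.0/126.7 = 0.1815.

0.1815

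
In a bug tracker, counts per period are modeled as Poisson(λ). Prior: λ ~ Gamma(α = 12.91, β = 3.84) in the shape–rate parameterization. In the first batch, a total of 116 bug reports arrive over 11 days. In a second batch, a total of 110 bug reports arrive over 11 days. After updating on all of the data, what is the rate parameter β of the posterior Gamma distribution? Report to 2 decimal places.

25.84

With a Gamma(shape α, rate β) prior, the Poisson likelihood is conjugate: the posterior is Gamma(α + ΣXᵢ, β + n).
After batch 1: Gamma(α+S, β+n) = Gamma(12.91+116, 3.84+11) = Gamma(128.91, 14.84).
After batch 2: Gamma(α+S, β+n) = Gamma(128.91+110, 14.84+11) = Gamma(238.91, 25.84).
Posterior β = 25.84.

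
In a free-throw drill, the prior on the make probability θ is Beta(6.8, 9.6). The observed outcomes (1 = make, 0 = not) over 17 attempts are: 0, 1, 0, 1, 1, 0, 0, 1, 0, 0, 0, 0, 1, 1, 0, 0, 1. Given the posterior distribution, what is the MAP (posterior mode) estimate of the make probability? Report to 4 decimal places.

0.4076

The Beta prior is conjugate to a Binomial/Bernoulli likelihood; the update adds successes to α and failures to β.
Posterior: Beta(α+k, β+n−k) = Beta(6.8+7, 9.6+10) = Beta(13.8, 19.6).
Mode of Beta(a,b) for a,b>1 is (a−1)/(a+b−2) = 12.8/31.4 = 0.4076.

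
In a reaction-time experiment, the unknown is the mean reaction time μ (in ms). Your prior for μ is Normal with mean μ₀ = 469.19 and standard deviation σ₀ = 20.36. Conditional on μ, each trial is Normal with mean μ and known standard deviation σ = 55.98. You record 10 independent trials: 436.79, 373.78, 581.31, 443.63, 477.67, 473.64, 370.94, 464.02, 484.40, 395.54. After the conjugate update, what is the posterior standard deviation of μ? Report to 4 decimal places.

For Normal data with known variance σ², a Normal(μ₀, σ₀²) prior on μ is conjugate. Posterior precision = 1/σ₀² + n/σ²; posterior mean is the precision-weighted average of μ₀ and x̄.
σ₀² = 20.36² = 414.5296, σ² = 55.98² = 3133.7604; σ² + n·σ₀² = 3133.7604 + 10·414.5296 = 7279.0564.
Posterior precision = 1/σ₀² + n/σ² = 1/414.5296 + 10/3133.7604 = (σ² + n·σ₀²)/(σ₀²σ²) = 7279.0564/(414.5296·3133.7604); posterior variance σₙ² = σ₀²σ²/(σ² + n·σ₀²) = 414.5296·3133.7604/7279.0564 = 178.462204.
Posterior SD = √σₙ² = √(414.5296·3133.7604/7279.0564) = 13.3590.

13.3590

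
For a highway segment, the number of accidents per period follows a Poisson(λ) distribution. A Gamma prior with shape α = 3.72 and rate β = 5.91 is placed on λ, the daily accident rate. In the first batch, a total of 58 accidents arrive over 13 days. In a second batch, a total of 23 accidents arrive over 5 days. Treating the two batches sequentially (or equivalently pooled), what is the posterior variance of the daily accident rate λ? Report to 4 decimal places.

With a Gamma(shape α, rate β) prior, the Poisson likelihood is conjugate: the posterior is Gamma(α + ΣXᵢ, β + n).
After batch 1: Gamma(α+S, β+n) = Gamma(3.72+58, 5.91+13) = Gamma(61.72, 18.91).
After batch 2: Gamma(α+S, β+n) = Gamma(61.72+23, 18.91+5) = Gamma(84.72, 23.91).
Var = α/β² = 84.72/23.91² = 0.1482.

0.1482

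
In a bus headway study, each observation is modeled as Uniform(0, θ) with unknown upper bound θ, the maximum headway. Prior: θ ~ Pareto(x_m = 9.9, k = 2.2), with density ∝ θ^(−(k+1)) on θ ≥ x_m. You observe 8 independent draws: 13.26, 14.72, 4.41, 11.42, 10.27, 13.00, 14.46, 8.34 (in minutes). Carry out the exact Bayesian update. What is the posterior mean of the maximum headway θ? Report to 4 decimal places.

A Pareto(scale x_m, shape k) prior on the upper bound θ of Uniform(0, θ) is conjugate: posterior is Pareto(max(x_m, max xᵢ), k + n).
Sample maximum = 14.72; prior scale x_m = 9.9 → posterior scale = max = 14.72.
Posterior shape = 2.2 + 8 = 10.2.
E[θ|data] = k·x_m/(k−1) = 10.2·14.72/9.2 = 16.3200.

16.3200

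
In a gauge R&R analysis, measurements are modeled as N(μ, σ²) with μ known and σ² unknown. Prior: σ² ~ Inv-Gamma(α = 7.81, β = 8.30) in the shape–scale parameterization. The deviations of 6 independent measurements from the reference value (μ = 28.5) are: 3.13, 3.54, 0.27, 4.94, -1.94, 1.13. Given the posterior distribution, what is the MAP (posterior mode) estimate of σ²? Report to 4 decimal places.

2.8978

With known mean μ and an Inverse-Gamma(α, β) prior on σ², the Normal likelihood is conjugate: posterior is Inv-Gamma(α + n/2, β + Σ(xᵢ−μ)²/2).
Σ(xᵢ−μ)² = (3.13)² + (3.54)² + (0.27)² + (4.94)² + (-1.94)² + (1.13)² = 51.8455.
Posterior: Inv-Gamma(7.81 + 6/2, 8.30 + 51.8455/2) = Inv-Gamma(10.81, 34.22275).
Mode = β/(α+1) = 34.22275/11.81 = 2.8978.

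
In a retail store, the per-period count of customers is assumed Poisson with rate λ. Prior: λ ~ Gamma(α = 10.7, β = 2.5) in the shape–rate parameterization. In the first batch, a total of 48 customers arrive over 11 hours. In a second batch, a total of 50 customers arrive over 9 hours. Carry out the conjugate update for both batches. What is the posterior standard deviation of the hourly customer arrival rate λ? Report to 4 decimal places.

With a Gamma(shape α, rate β) prior, the Poisson likelihood is conjugate: the posterior is Gamma(α + ΣXᵢ, β + n).
After batch 1: Gamma(α+S, β+n) = Gamma(10.7+48, 2.5+11) = Gamma(58.7, 13.5).
After batch 2: Gamma(α+S, β+n) = Gamma(58.7+50, 13.5+9) = Gamma(108.7, 22.5).
SD = √α/β = √108.7/22.5 = 0.4634.

0.4634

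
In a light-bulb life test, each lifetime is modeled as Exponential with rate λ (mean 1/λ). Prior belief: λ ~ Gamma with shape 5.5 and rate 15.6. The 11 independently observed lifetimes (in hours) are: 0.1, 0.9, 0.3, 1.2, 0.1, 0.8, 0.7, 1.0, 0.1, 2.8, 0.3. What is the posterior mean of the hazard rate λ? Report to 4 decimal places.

0.6904

With a Gamma(shape α, rate β) prior on the exponential rate λ, the posterior after n observations with total T = Σxᵢ is Gamma(α+n, β+T).
Sum of observations T = 8.3 hours; n = 11.
Posterior: Gamma(5.5+11, 15.6+8.3) = Gamma(16.5, 23.9).
Posterior mean of λ = α/β = 16.5/23.9 = 0.6904.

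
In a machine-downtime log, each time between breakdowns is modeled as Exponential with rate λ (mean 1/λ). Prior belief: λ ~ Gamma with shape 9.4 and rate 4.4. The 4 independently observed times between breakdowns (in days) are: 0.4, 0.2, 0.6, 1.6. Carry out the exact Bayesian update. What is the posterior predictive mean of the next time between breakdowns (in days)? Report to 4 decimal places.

With a Gamma(shape α, rate β) prior on the exponential rate λ, the posterior after n observations with total T = Σxᵢ is Gamma(α+n, β+T).
Sum of observations T = 2.8 days; n = 4.
Posterior: Gamma(9.4+4, 4.4+2.8) = Gamma(13.4, 7.2).
The predictive distribution for the next observation is Lomax; its mean is β/(α−1) = 7.2/12.4 = 0.5806.

0.5806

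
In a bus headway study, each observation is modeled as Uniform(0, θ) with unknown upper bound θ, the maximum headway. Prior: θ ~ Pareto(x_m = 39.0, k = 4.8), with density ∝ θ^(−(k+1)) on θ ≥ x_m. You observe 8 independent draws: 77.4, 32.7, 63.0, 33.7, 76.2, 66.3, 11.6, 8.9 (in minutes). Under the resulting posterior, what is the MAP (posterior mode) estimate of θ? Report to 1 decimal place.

77.4

A Pareto(scale x_m, shape k) prior on the upper bound θ of Uniform(0, θ) is conjugate: posterior is Pareto(max(x_m, max xᵢ), k + n).
Sample maximum = 77.4; prior scale x_m = 39.0 → posterior scale = max = 77.4.
Posterior shape = 4.8 + 8 = 12.8.
The Pareto density is decreasing on [x_m, ∞), so the mode is x_m = 77.4.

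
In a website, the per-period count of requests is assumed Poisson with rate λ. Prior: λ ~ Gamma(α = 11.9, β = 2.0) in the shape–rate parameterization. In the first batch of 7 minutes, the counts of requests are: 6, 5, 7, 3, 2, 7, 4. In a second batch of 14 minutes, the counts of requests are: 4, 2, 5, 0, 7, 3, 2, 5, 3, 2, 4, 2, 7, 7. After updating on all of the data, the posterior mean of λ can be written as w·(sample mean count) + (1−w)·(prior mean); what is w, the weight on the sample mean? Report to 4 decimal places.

With a Gamma(shape α, rate β) prior, the Poisson likelihood is conjugate: the posterior is Gamma(α + ΣXᵢ, β + n).
Total number of minutes: n = 7 + 14 = 21.
Posterior mean = (α₀+S)/(β₀+n) = [n/(β₀+n)]·(S/n) + [β₀/(β₀+n)]·(α₀/β₀), so only n and β₀ enter the weight.
Weight on data w = n/(β₀+n) = 21/(2.0+21) = 21/23.0 = 0.9130.

0.9130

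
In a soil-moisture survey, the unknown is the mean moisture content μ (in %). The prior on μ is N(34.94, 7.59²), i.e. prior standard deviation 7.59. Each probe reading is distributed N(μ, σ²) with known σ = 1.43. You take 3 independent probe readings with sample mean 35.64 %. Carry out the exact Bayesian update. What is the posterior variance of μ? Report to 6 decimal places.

0.673662

For Normal data with known variance σ², a Normal(μ₀, σ₀²) prior on μ is conjugate. Posterior precision = 1/σ₀² + n/σ²; posterior mean is the precision-weighted average of μ₀ and x̄.
σ₀² = 7.59² = 57.6081, σ² = 1.43² = 2.0449; σ² + n·σ₀² = 2.0449 + 3·57.6081 = 174.8692.
Posterior precision = 1/σ₀² + n/σ² = 1/57.6081 + 3/2.0449 = (σ² + n·σ₀²)/(σ₀²σ²) = 174.8692/(57.6081·2.0449); posterior variance σₙ² = σ₀²σ²/(σ² + n·σ₀²) = 57.6081·2.0449/174.8692 = 0.673662.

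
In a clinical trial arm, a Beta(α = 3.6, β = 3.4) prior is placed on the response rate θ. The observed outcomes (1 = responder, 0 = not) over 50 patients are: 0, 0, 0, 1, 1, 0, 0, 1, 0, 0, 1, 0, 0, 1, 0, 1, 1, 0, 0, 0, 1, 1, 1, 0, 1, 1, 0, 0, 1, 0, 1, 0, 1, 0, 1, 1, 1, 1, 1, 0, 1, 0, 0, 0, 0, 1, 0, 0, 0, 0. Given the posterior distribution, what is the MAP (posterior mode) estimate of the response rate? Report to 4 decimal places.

The Beta prior is conjugate to a Binomial/Bernoulli likelihood; the update adds successes to α and failures to β.
Posterior: Beta(α+k, β+n−k) = Beta(3.6+22, 3.4+28) = Beta(25.6, 31.4).
Mode of Beta(a,b) for a,b>1 is (a−1)/(a+b−2) = 24.6/55.0 = 0.4473.

0.4473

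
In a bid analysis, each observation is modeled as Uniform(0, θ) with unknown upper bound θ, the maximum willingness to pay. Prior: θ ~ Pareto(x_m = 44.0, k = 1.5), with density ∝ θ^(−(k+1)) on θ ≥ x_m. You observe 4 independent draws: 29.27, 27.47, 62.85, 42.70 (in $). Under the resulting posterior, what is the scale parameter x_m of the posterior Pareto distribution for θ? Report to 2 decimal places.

62.85

A Pareto(scale x_m, shape k) prior on the upper bound θ of Uniform(0, θ) is conjugate: posterior is Pareto(max(x_m, max xᵢ), k + n).
Sample maximum = 62.85; prior scale x_m = 44.0 → posterior scale = max = 62.85.
Posterior shape = 1.5 + 4 = 5.5.
Posterior scale x_m = 62.85.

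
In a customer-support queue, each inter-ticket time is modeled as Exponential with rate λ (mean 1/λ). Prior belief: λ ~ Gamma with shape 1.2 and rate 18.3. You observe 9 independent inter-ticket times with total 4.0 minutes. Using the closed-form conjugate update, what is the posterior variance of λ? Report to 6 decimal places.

0.020511

With a Gamma(shape α, rate β) prior on the exponential rate λ, the posterior after n observations with total T = Σxᵢ is Gamma(α+n, β+T).
Posterior: Gamma(1.2+9, 18.3+4.0) = Gamma(10.2, 22.3).
Var = α/β² = 0.020511.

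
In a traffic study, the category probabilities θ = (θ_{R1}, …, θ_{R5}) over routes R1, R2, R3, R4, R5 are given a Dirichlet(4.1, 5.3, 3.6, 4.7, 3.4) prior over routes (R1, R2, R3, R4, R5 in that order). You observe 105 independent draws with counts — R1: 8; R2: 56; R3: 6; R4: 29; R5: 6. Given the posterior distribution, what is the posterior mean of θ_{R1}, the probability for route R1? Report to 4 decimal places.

The Dirichlet prior is conjugate to the Multinomial likelihood: each posterior αⱼ = prior αⱼ + observed count nⱼ.
Posterior concentration: (12.1, 61.3, 9.6, 33.7, 9.4), total = 126.1.
E[θ_{R1}|data] = α_{R1}/Σα = 12.1/126.1 = 0.0960.

0.0960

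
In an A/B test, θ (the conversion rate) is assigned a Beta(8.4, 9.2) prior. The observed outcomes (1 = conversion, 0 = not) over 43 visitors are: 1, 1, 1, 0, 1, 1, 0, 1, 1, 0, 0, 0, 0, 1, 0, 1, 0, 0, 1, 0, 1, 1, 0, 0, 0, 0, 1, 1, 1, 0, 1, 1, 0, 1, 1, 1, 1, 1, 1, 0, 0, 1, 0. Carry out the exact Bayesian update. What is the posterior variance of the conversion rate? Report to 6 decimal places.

The Beta prior is conjugate to a Binomial/Bernoulli likelihood; the update adds successes to α and failures to β.
Posterior: Beta(α+k, β+n−k) = Beta(8.4+24, 9.2+19) = Beta(32.4, 28.2).
Var = αβ/((α+β)²(α+β+1)) = 32.4·28.2/(60.6²·61.6) = 0.004039.

0.004039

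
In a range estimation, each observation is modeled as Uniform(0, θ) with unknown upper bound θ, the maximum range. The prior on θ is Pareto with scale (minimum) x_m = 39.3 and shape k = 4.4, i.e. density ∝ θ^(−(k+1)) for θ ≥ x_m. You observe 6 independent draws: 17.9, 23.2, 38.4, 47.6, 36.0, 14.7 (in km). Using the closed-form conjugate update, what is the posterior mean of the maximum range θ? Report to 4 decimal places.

A Pareto(scale x_m, shape k) prior on the upper bound θ of Uniform(0, θ) is conjugate: posterior is Pareto(max(x_m, max xᵢ), k + n).
Sample maximum = 47.6; prior scale x_m = 39.3 → posterior scale = max = 47.6.
Posterior shape = 4.4 + 6 = 10.4.
E[θ|data] = k·x_m/(k−1) = 10.4·47.6/9.4 = 52.6638.

52.6638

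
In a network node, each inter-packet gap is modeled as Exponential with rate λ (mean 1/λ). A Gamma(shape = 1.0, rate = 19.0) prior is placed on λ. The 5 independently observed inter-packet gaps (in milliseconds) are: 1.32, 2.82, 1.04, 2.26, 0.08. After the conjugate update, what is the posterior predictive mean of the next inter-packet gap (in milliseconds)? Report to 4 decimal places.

5.3040

With a Gamma(shape α, rate β) prior on the exponential rate λ, the posterior after n observations with total T = Σxᵢ is Gamma(α+n, β+T).
Sum of observations T = 7.52 milliseconds; n = 5.
Posterior: Gamma(1.0+5, 19.0+7.52) = Gamma(6.0, 26.52).
The predictive distribution for the next observation is Lomax; its mean is β/(α−1) = 26.52/5.0 = 5.3040.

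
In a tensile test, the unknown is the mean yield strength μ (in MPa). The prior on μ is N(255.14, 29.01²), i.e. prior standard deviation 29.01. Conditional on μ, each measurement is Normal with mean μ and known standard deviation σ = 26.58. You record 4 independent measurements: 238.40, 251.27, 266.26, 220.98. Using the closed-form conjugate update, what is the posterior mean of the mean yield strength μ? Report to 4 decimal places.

246.1205

For Normal data with known variance σ², a Normal(μ₀, σ₀²) prior on μ is conjugate. Posterior precision = 1/σ₀² + n/σ²; posterior mean is the precision-weighted average of μ₀ and x̄.
Σxᵢ = 238.40 + 251.27 + 266.26 + 220.98 = 976.91, so n·x̄ = 976.91.
σ₀² = 29.01² = 841.5801, σ² = 26.58² = 706.4964; σ² + n·σ₀² = 706.4964 + 4·841.5801 = 4072.8168.
Posterior mean = (μ₀/σ₀² + n·x̄/σ²)/(1/σ₀² + n/σ²) = (σ²·μ₀ + σ₀²·n·x̄)/(σ² + n·σ₀²) = (706.4964·255.14 + 841.5801·976.91)/4072.8168 = 1002403.506987/4072.8168 = 246.1205.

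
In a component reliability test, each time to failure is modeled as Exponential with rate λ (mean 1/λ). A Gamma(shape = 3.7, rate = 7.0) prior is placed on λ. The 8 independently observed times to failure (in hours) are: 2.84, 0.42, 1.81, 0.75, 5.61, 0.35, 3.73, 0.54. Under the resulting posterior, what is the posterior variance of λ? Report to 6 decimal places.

With a Gamma(shape α, rate β) prior on the exponential rate λ, the posterior after n observations with total T = Σxᵢ is Gamma(α+n, β+T).
Sum of observations T = 16.05 hours; n = 8.
Posterior: Gamma(3.7+8, 7.0+16.05) = Gamma(11.7, 23.05).
Var = α/β² = 0.022021.

0.022021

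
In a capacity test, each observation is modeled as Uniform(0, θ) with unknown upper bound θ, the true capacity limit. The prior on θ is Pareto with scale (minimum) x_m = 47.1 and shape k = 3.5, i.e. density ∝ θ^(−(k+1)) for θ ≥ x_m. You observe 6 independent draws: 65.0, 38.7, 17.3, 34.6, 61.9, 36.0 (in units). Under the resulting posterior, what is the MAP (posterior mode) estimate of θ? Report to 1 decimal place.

65.0

A Pareto(scale x_m, shape k) prior on the upper bound θ of Uniform(0, θ) is conjugate: posterior is Pareto(max(x_m, max xᵢ), k + n).
Sample maximum = 65.0; prior scale x_m = 47.1 → posterior scale = max = 65.0.
Posterior shape = 3.5 + 6 = 9.5.
The Pareto density is decreasing on [x_m, ∞), so the mode is x_m = 65.0.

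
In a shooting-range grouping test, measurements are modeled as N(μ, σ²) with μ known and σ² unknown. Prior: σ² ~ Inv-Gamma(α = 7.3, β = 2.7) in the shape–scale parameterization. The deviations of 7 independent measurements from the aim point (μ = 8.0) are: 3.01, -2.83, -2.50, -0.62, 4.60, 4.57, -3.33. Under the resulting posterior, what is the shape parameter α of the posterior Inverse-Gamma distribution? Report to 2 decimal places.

With known mean μ and an Inverse-Gamma(α, β) prior on σ², the Normal likelihood is conjugate: posterior is Inv-Gamma(α + n/2, β + Σ(xᵢ−μ)²/2).
Σ(xᵢ−μ)² = (3.01)² + (-2.83)² + (-2.50)² + (-0.62)² + (4.60)² + (4.57)² + (-3.33)² = 76.8372.
Posterior: Inv-Gamma(7.3 + 7/2, 2.7 + 76.8372/2) = Inv-Gamma(10.80, 41.11860).
Posterior α = 10.80.

10.80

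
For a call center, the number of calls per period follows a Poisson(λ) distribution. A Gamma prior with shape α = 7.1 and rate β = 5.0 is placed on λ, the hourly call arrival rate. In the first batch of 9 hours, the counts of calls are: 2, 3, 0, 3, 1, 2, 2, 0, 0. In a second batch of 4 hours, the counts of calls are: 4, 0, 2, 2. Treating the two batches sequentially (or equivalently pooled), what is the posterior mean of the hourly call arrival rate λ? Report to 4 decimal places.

1.5611

With a Gamma(shape α, rate β) prior, the Poisson likelihood is conjugate: the posterior is Gamma(α + ΣXᵢ, β + n).
Batch 1: sum of counts S = 13 over n = 9 hours.
After batch 1: Gamma(α+S, β+n) = Gamma(7.1+13, 5.0+9) = Gamma(20.1, 14.0).
Batch 2: sum of counts S = 8 over n = 4 hours.
After batch 2: Gamma(α+S, β+n) = Gamma(20.1+8, 14.0+4) = Gamma(28.1, 18.0).
Posterior mean = α/β = 28.1/18.0 = 1.5611.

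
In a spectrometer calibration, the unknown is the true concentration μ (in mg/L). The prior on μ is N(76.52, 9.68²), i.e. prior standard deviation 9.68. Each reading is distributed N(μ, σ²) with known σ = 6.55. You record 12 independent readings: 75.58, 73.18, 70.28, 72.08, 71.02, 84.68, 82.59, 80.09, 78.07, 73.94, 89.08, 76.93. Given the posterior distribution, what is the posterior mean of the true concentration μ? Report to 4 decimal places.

For Normal data with known variance σ², a Normal(μ₀, σ₀²) prior on μ is conjugate. Posterior precision = 1/σ₀² + n/σ²; posterior mean is the precision-weighted average of μ₀ and x̄.
Σxᵢ = 75.58 + 73.18 + 70.28 + 72.08 + 71.02 + 84.68 + 82.59 + 80.09 + 78.07 + 73.94 + 89.08 + 76.93 = 927.52, so n·x̄ = 927.52.
σ₀² = 9.68² = 93.7024, σ² = 6.55² = 42.9025; σ² + n·σ₀² = 42.9025 + 12·93.7024 = 1167.3313.
Posterior mean = (μ₀/σ₀² + n·x̄/σ²)/(1/σ₀² + n/σ²) = (σ²·μ₀ + σ₀²·n·x̄)/(σ² + n·σ₀²) = (42.9025·76.52 + 93.7024·927.52)/1167.3313 = 90193.749348/1167.3313 = 77.2649.

77.2649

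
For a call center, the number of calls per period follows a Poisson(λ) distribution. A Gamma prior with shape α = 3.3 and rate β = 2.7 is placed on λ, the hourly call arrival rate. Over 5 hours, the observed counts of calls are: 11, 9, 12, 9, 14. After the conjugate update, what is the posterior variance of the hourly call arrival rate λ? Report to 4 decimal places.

With a Gamma(shape α, rate β) prior, the Poisson likelihood is conjugate: the posterior is Gamma(α + ΣXᵢ, β + n).
Sum of counts S = 55 over n = 5 hours.
Posterior: Gamma(α+S, β+n) = Gamma(3.3+55, 2.7+5) = Gamma(58.3, 7.7).
Var = α/β² = 58.3/7.7² = 0.9833.

0.9833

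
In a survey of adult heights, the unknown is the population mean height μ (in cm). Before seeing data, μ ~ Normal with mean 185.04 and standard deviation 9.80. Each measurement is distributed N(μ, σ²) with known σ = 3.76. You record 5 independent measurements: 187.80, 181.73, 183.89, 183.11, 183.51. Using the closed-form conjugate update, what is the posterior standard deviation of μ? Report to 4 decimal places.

1.6573

For Normal data with known variance σ², a Normal(μ₀, σ₀²) prior on μ is conjugate. Posterior precision = 1/σ₀² + n/σ²; posterior mean is the precision-weighted average of μ₀ and x̄.
σ₀² = 9.80² = 96.04, σ² = 3.76² = 14.1376; σ² + n·σ₀² = 14.1376 + 5·96.04 = 494.3376.
Posterior precision = 1/σ₀² + n/σ² = 1/96.04 + 5/14.1376 = (σ² + n·σ₀²)/(σ₀²σ²) = 494.3376/(96.04·14.1376); posterior variance σₙ² = σ₀²σ²/(σ² + n·σ₀²) = 96.04·14.1376/494.3376 = 2.746656.
Posterior SD = √σₙ² = √(96.04·14.1376/494.3376) = 1.6573.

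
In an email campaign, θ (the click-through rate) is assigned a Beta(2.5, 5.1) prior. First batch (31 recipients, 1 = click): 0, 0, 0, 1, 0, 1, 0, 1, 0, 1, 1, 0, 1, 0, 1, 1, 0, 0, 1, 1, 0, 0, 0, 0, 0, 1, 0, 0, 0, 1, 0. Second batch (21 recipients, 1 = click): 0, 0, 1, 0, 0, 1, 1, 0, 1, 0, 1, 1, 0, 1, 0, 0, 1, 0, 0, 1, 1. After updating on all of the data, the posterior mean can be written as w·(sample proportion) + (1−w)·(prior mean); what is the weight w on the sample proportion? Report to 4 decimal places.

0.8725

The Beta prior is conjugate to a Binomial/Bernoulli likelihood; the update adds successes to α and failures to β.
Total number of recipients: n = 31 + 21 = 52.
Posterior mean = (α₀+k)/(α₀+β₀+n) = [n/(α₀+β₀+n)]·(k/n) + [(α₀+β₀)/(α₀+β₀+n)]·α₀/(α₀+β₀), so only n and the prior enter the weight.
The weight on the data is w = n/(α₀+β₀+n) = 52/(2.5+5.1+52) = 52/59.6 = 0.8725.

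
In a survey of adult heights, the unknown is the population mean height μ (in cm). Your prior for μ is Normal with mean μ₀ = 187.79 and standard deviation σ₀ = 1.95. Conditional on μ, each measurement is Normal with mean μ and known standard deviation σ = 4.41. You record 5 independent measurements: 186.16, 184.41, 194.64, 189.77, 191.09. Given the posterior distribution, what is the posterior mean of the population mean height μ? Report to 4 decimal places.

188.4939

For Normal data with known variance σ², a Normal(μ₀, σ₀²) prior on μ is conjugate. Posterior precision = 1/σ₀² + n/σ²; posterior mean is the precision-weighted average of μ₀ and x̄.
Σxᵢ = 186.16 + 184.41 + 194.64 + 189.77 + 191.09 = 946.07, so n·x̄ = 946.07.
σ₀² = 1.95² = 3.8025, σ² = 4.41² = 19.4481; σ² + n·σ₀² = 19.4481 + 5·3.8025 = 38.4606.
Posterior mean = (μ₀/σ₀² + n·x̄/σ²)/(1/σ₀² + n/σ²) = (σ²·μ₀ + σ₀²·n·x̄)/(σ² + n·σ₀²) = (19.4481·187.79 + 3.8025·946.07)/38.4606 = 7249.589874/38.4606 = 188.4939.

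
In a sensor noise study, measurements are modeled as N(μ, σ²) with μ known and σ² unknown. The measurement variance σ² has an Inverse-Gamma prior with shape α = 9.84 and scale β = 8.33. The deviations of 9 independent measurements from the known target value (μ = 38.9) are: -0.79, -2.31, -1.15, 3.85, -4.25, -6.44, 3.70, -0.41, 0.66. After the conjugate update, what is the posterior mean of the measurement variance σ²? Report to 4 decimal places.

With known mean μ and an Inverse-Gamma(α, β) prior on σ², the Normal likelihood is conjugate: posterior is Inv-Gamma(α + n/2, β + Σ(xᵢ−μ)²/2).
Σ(xᵢ−μ)² = (-0.79)² + (-2.31)² + (-1.15)² + (3.85)² + (-4.25)² + (-6.44)² + (3.70)² + (-0.41)² + (0.66)² = 95.9350.
Posterior: Inv-Gamma(9.84 + 9/2, 8.33 + 95.9350/2) = Inv-Gamma(14.34, 56.29750).
E[σ²|data] = β/(α−1) = 56.29750/13.34 = 4.2202.

4.2202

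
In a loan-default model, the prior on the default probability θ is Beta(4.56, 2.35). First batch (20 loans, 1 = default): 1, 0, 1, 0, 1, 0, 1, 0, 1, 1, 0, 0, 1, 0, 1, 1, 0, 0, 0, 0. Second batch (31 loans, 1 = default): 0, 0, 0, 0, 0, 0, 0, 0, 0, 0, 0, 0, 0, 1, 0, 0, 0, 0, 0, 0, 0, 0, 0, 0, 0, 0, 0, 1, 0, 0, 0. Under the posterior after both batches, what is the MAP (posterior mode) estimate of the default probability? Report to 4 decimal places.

The Beta prior is conjugate to a Binomial/Bernoulli likelihood; the update adds successes to α and failures to β.
After batch 1: Beta(4.56+9, 2.35+11) = Beta(13.56, 13.35).
After batch 2: Beta(13.56+2, 13.35+29) = Beta(15.56, 42.35).
Mode of Beta(a,b) for a,b>1 is (a−1)/(a+b−2) = 14.56/55.91 = 0.2604.

0.2604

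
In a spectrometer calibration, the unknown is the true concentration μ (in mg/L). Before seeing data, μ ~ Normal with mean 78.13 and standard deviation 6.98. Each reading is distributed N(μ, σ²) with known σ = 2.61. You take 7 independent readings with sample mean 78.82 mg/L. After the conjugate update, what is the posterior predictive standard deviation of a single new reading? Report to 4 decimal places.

For Normal data with known variance σ², a Normal(μ₀, σ₀²) prior on μ is conjugate. Posterior precision = 1/σ₀² + n/σ²; posterior mean is the precision-weighted average of μ₀ and x̄.
σ₀² = 6.98² = 48.7204, σ² = 2.61² = 6.8121; σ² + n·σ₀² = 6.8121 + 7·48.7204 = 347.8549.
Posterior precision = 1/σ₀² + n/σ² = 1/48.7204 + 7/6.8121 = (σ² + n·σ₀²)/(σ₀²σ²) = 347.8549/(48.7204·6.8121); posterior variance σₙ² = σ₀²σ²/(σ² + n·σ₀²) = 48.7204·6.8121/347.8549 = 0.954100.
Predictive variance for one new observation = σₙ² + σ² = 48.7204·6.8121/347.8549 + 6.8121 = σ²·(σ₀² + 347.8549)/347.8549 = 6.8121·396.5753/347.8549 = 7.766200; SD = √(6.8121·396.5753/347.8549) = 2.7868.

2.7868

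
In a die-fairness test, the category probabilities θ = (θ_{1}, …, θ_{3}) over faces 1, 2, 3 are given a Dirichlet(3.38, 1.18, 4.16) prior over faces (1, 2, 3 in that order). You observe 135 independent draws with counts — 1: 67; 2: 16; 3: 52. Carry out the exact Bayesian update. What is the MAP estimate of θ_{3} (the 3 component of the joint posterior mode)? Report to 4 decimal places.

The Dirichlet prior is conjugate to the Multinomial likelihood: each posterior αⱼ = prior αⱼ + observed count nⱼ.
Posterior concentration: (70.38, 17.18, 56.16), total = 143.72.
Joint mode component: (α_{3}−1)/(Σα−K) = 55.16/140.72 = 0.3920.

0.3920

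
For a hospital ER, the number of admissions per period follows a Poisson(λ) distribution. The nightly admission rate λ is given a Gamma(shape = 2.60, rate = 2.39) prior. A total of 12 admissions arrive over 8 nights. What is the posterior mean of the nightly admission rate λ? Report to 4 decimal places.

With a Gamma(shape α, rate β) prior, the Poisson likelihood is conjugate: the posterior is Gamma(α + ΣXᵢ, β + n).
Posterior: Gamma(α+S, β+n) = Gamma(2.60+12, 2.39+8) = Gamma(14.60, 10.39).
Posterior mean = α/β = 14.60/10.39 = 1.4052.

1.4052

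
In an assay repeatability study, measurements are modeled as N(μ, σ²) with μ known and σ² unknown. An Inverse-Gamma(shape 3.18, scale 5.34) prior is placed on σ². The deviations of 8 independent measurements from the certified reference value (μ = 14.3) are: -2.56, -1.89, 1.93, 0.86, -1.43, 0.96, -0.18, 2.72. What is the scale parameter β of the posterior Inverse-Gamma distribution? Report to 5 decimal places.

With known mean μ and an Inverse-Gamma(α, β) prior on σ², the Normal likelihood is conjugate: posterior is Inv-Gamma(α + n/2, β + Σ(xᵢ−μ)²/2).
Σ(xᵢ−μ)² = (-2.56)² + (-1.89)² + (1.93)² + (0.86)² + (-1.43)² + (0.96)² + (-0.18)² + (2.72)² = 24.9875.
Posterior: Inv-Gamma(3.18 + 8/2, 5.34 + 24.9875/2) = Inv-Gamma(7.18, 17.83375).
Posterior β = 17.83375.

17.83375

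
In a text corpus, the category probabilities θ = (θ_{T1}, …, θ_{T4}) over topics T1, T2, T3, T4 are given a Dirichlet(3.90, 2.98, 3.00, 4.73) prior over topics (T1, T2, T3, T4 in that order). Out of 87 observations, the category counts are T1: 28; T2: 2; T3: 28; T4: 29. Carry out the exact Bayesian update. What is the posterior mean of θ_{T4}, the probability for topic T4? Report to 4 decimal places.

The Dirichlet prior is conjugate to the Multinomial likelihood: each posterior αⱼ = prior αⱼ + observed count nⱼ.
Posterior concentration: (31.90, 4.98, 31.00, 33.73), total = 101.61.
E[θ_{T4}|data] = α_{T4}/Σα = 33.73/101.61 = 0.3320.

0.3320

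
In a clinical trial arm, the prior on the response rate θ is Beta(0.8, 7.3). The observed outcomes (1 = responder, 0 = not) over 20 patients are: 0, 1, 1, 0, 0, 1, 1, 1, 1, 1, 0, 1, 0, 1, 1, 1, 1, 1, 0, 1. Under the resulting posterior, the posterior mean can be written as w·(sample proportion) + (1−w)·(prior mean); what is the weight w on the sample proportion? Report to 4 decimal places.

0.7117

The Beta prior is conjugate to a Binomial/Bernoulli likelihood; the update adds successes to α and failures to β.
Posterior mean = (α₀+k)/(α₀+β₀+n) = [n/(α₀+β₀+n)]·(k/n) + [(α₀+β₀)/(α₀+β₀+n)]·α₀/(α₀+β₀), so only n and the prior enter the weight.
The weight on the data is w = n/(α₀+β₀+n) = 20/(0.8+7.3+20) = 20/28.1 = 0.7117.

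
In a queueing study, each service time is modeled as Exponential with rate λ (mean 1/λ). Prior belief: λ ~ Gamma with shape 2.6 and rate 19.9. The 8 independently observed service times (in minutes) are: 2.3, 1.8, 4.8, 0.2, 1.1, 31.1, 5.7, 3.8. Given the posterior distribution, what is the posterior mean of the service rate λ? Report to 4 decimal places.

0.1499

With a Gamma(shape α, rate β) prior on the exponential rate λ, the posterior after n observations with total T = Σxᵢ is Gamma(α+n, β+T).
Sum of observations T = 50.8 minutes; n = 8.
Posterior: Gamma(2.6+8, 19.9+50.8) = Gamma(10.6, 70.7).
Posterior mean of λ = α/β = 10.6/70.7 = 0.1499.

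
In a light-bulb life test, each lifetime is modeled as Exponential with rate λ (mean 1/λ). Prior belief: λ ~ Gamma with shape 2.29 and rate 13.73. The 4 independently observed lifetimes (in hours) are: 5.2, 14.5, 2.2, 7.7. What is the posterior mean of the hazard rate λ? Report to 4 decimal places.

0.1452

With a Gamma(shape α, rate β) prior on the exponential rate λ, the posterior after n observations with total T = Σxᵢ is Gamma(α+n, β+T).
Sum of observations T = 29.6 hours; n = 4.
Posterior: Gamma(2.29+4, 13.73+29.6) = Gamma(6.29, 43.33).
Posterior mean of λ = α/β = 6.29/43.33 = 0.1452.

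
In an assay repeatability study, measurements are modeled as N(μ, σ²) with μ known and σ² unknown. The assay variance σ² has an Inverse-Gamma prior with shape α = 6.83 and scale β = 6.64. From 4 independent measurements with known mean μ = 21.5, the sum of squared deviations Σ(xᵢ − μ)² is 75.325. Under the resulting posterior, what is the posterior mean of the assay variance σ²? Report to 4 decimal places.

5.6580

With known mean μ and an Inverse-Gamma(α, β) prior on σ², the Normal likelihood is conjugate: posterior is Inv-Gamma(α + n/2, β + Σ(xᵢ−μ)²/2).
Posterior: Inv-Gamma(6.83 + 4/2, 6.64 + 75.325/2) = Inv-Gamma(8.83, 44.3025).
E[σ²|data] = β/(α−1) = 44.3025/7.83 = 5.6580.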